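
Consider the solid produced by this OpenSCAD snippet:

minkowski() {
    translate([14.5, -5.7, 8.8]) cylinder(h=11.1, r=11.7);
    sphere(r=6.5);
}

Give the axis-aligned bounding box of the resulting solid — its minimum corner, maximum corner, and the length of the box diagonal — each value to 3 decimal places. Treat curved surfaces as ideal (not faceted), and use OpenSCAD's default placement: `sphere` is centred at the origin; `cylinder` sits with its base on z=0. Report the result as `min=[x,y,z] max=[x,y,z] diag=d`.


min=[-3.700,-23.900,2.300] max=[32.700,12.500,26.400] diag=56.840

A = translate([14.5, -5.7, 8.8]) cylinder(h=11.1, r=11.7) → bbox [2.8,-17.4,8.8] .. [26.2,6,19.9]
B = sphere(r=6.5) → bbox [-6.5,-6.5,-6.5] .. [6.5,6.5,6.5]
lo = A.lo+B.lo = [2.8-6.5, -17.4-6.5, 8.8-6.5] = [-3.700,-23.900,2.300]
hi = A.hi+B.hi = [26.2+6.5, 6+6.5, 19.9+6.5] = [32.700,12.500,26.400]
diag = √(36.4²+36.4²+24.1²) = √3230.73 = 56.840


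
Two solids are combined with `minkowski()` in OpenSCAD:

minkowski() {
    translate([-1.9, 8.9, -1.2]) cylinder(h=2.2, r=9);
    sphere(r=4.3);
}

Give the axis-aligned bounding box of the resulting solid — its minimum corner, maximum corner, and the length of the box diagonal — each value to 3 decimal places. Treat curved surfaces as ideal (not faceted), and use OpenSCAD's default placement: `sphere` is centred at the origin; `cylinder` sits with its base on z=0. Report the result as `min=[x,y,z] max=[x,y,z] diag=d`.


min=[-15.200,-4.400,-5.500] max=[11.400,22.200,5.300] diag=39.138

A = translate([-1.9, 8.9, -1.2]) cylinder(h=2.2, r=9) → bbox [-10.9,-0.1,-1.2] .. [7.1,17.9,1]
B = sphere(r=4.3) → bbox [-4.3,-4.3,-4.3] .. [4.3,4.3,4.3]
lo = A.lo+B.lo = [-10.9-4.3, -0.1-4.3, -1.2-4.3] = [-15.200,-4.400,-5.500]
hi = A.hi+B.hi = [7.1+4.3, 17.9+4.3, 1+4.3] = [11.400,22.200,5.300]
diag = √(26.6²+26.6²+10.8²) = √1531.76 = 39.138


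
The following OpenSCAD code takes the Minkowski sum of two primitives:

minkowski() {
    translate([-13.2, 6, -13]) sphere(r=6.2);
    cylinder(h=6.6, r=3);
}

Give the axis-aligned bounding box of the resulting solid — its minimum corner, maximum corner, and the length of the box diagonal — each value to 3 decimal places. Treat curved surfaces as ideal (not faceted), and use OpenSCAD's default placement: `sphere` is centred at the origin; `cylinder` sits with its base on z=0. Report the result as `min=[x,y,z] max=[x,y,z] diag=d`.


min=[-22.400,-3.200,-19.200] max=[-4.000,15.200,-0.200] diag=32.220

A = translate([-13.2, 6, -13]) sphere(r=6.2) → bbox [-19.4,-0.2,-19.2] .. [-7,12.2,-6.8]
B = cylinder(h=6.6, r=3) → bbox [-3,-3,0] .. [3,3,6.6]
lo = A.lo+B.lo = [-19.4-3, -0.2-3, -19.2+0] = [-22.400,-3.200,-19.200]
hi = A.hi+B.hi = [-7+3, 12.2+3, -6.8+6.6] = [-4.000,15.200,-0.200]
diag = √(18.4²+18.4²+19²) = √1038.12 = 32.220


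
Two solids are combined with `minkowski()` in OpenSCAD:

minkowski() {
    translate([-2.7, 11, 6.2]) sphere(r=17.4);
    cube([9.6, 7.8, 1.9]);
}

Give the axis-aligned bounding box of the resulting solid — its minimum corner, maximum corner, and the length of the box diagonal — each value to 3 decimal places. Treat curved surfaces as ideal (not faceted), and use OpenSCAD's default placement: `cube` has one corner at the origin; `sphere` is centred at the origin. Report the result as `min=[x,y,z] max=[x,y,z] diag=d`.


A = translate([-2.7, 11, 6.2]) sphere(r=17.4) → bbox [-20.1,-6.4,-11.2] .. [14.7,28.4,23.6]
B = cube([9.6, 7.8, 1.9]) → bbox [0,0,0] .. [9.6,7.8,1.9]
lo = A.lo+B.lo = [-20.1+0, -6.4+0, -11.2+0] = [-20.100,-6.400,-11.200]
hi = A.hi+B.hi = [14.7+9.6, 28.4+7.8, 23.6+1.9] = [24.300,36.200,25.500]
diag = √(44.4²+42.6²+36.7²) = √5133.01 = 71.645

min=[-20.100,-6.400,-11.200] max=[24.300,36.200,25.500] diag=71.645


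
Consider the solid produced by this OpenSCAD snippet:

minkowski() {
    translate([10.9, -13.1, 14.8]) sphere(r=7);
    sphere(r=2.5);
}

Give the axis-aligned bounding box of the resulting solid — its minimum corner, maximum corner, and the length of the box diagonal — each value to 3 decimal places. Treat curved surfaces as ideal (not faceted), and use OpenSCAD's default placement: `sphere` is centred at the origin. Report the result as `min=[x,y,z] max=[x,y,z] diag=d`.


A = translate([10.9, -13.1, 14.8]) sphere(r=7) → bbox [3.9,-20.1,7.8] .. [17.9,-6.1,21.8]
B = sphere(r=2.5) → bbox [-2.5,-2.5,-2.5] .. [2.5,2.5,2.5]
lo = A.lo+B.lo = [3.9-2.5, -20.1-2.5, 7.8-2.5] = [1.400,-22.600,5.300]
hi = A.hi+B.hi = [17.9+2.5, -6.1+2.5, 21.8+2.5] = [20.400,-3.600,24.300]
diag = √(19²+19²+19²) = √1083 = 32.909

min=[1.400,-22.600,5.300] max=[20.400,-3.600,24.300] diag=32.909


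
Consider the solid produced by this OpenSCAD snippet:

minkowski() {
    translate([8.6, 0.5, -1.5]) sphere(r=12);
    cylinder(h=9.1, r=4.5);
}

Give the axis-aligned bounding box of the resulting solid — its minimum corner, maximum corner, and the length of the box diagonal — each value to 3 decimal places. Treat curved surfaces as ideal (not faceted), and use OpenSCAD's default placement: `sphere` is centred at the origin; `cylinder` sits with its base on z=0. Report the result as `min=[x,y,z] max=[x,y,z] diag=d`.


min=[-7.900,-16.000,-13.500] max=[25.100,17.000,19.600] diag=57.215

A = translate([8.6, 0.5, -1.5]) sphere(r=12) → bbox [-3.4,-11.5,-13.5] .. [20.6,12.5,10.5]
B = cylinder(h=9.1, r=4.5) → bbox [-4.5,-4.5,0] .. [4.5,4.5,9.1]
lo = A.lo+B.lo = [-3.4-4.5, -11.5-4.5, -13.5+0] = [-7.900,-16.000,-13.500]
hi = A.hi+B.hi = [20.6+4.5, 12.5+4.5, 10.5+9.1] = [25.100,17.000,19.600]
diag = √(33²+33²+33.1²) = √3273.61 = 57.215


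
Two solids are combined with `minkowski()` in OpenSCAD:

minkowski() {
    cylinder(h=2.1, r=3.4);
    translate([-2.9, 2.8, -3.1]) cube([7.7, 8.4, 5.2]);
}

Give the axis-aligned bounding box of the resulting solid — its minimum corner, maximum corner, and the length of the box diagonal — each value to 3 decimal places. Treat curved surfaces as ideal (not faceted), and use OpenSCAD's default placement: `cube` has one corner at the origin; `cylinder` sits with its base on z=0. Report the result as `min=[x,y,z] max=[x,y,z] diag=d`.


A = translate([-2.9, 2.8, -3.1]) cube([7.7, 8.4, 5.2]) → bbox [-2.9,2.8,-3.1] .. [4.8,11.2,2.1]
B = cylinder(h=2.1, r=3.4) → bbox [-3.4,-3.4,0] .. [3.4,3.4,2.1]
lo = A.lo+B.lo = [-2.9-3.4, 2.8-3.4, -3.1+0] = [-6.300,-0.600,-3.100]
hi = A.hi+B.hi = [4.8+3.4, 11.2+3.4, 2.1+2.1] = [8.200,14.600,4.200]
diag = √(14.5²+15.2²+7.3²) = √494.58 = 22.239

min=[-6.300,-0.600,-3.100] max=[8.200,14.600,4.200] diag=22.239


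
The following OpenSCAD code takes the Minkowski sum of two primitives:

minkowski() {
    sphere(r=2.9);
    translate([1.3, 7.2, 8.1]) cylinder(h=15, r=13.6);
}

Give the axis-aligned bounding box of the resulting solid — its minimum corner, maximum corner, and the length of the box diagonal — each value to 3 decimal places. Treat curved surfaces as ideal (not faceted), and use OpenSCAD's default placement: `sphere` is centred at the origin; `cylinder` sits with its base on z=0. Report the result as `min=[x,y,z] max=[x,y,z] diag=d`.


A = translate([1.3, 7.2, 8.1]) cylinder(h=15, r=13.6) → bbox [-12.3,-6.4,8.1] .. [14.9,20.8,23.1]
B = sphere(r=2.9) → bbox [-2.9,-2.9,-2.9] .. [2.9,2.9,2.9]
lo = A.lo+B.lo = [-12.3-2.9, -6.4-2.9, 8.1-2.9] = [-15.200,-9.300,5.200]
hi = A.hi+B.hi = [14.9+2.9, 20.8+2.9, 23.1+2.9] = [17.800,23.700,26.000]
diag = √(33²+33²+20.8²) = √2610.64 = 51.094

min=[-15.200,-9.300,5.200] max=[17.800,23.700,26.000] diag=51.094


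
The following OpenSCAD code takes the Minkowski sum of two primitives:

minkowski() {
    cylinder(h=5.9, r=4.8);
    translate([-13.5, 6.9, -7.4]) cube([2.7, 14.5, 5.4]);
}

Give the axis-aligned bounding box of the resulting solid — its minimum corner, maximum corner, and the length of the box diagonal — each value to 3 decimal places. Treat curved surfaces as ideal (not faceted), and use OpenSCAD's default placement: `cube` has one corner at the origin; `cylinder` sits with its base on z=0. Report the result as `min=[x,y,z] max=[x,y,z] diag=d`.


A = translate([-13.5, 6.9, -7.4]) cube([2.7, 14.5, 5.4]) → bbox [-13.5,6.9,-7.4] .. [-10.8,21.4,-2]
B = cylinder(h=5.9, r=4.8) → bbox [-4.8,-4.8,0] .. [4.8,4.8,5.9]
lo = A.lo+B.lo = [-13.5-4.8, 6.9-4.8, -7.4+0] = [-18.300,2.100,-7.400]
hi = A.hi+B.hi = [-10.8+4.8, 21.4+4.8, -2+5.9] = [-6.000,26.200,3.900]
diag = √(12.3²+24.1²+11.3²) = √859.79 = 29.322

min=[-18.300,2.100,-7.400] max=[-6.000,26.200,3.900] diag=29.322


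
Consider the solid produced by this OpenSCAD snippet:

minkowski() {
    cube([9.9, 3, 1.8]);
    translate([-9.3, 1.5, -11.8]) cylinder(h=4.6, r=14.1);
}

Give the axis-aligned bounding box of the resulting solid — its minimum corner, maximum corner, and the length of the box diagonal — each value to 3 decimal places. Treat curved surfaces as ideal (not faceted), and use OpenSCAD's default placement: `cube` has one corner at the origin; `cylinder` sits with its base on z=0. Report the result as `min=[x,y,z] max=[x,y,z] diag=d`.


A = translate([-9.3, 1.5, -11.8]) cylinder(h=4.6, r=14.1) → bbox [-23.4,-12.6,-11.8] .. [4.8,15.6,-7.2]
B = cube([9.9, 3, 1.8]) → bbox [0,0,0] .. [9.9,3,1.8]
lo = A.lo+B.lo = [-23.4+0, -12.6+0, -11.8+0] = [-23.400,-12.600,-11.800]
hi = A.hi+B.hi = [4.8+9.9, 15.6+3, -7.2+1.8] = [14.700,18.600,-5.400]
diag = √(38.1²+31.2²+6.4²) = √2466.01 = 49.659

min=[-23.400,-12.600,-11.800] max=[14.700,18.600,-5.400] diag=49.659


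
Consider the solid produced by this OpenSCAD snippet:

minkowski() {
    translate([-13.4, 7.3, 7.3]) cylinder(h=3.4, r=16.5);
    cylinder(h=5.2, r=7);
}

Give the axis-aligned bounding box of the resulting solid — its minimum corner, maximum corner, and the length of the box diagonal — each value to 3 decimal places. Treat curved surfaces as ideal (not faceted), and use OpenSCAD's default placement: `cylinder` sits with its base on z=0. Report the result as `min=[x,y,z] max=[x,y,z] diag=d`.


A = translate([-13.4, 7.3, 7.3]) cylinder(h=3.4, r=16.5) → bbox [-29.9,-9.2,7.3] .. [3.1,23.8,10.7]
B = cylinder(h=5.2, r=7) → bbox [-7,-7,0] .. [7,7,5.2]
lo = A.lo+B.lo = [-29.9-7, -9.2-7, 7.3+0] = [-36.900,-16.200,7.300]
hi = A.hi+B.hi = [3.1+7, 23.8+7, 10.7+5.2] = [10.100,30.800,15.900]
diag = √(47²+47²+8.6²) = √4491.96 = 67.022

min=[-36.900,-16.200,7.300] max=[10.100,30.800,15.900] diag=67.022


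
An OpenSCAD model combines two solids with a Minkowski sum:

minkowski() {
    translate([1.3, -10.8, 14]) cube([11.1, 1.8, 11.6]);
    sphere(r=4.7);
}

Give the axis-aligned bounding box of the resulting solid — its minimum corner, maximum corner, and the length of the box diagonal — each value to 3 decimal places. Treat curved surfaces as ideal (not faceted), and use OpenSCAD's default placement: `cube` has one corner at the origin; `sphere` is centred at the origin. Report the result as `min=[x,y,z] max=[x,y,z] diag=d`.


A = translate([1.3, -10.8, 14]) cube([11.1, 1.8, 11.6]) → bbox [1.3,-10.8,14] .. [12.4,-9,25.6]
B = sphere(r=4.7) → bbox [-4.7,-4.7,-4.7] .. [4.7,4.7,4.7]
lo = A.lo+B.lo = [1.3-4.7, -10.8-4.7, 14-4.7] = [-3.400,-15.500,9.300]
hi = A.hi+B.hi = [12.4+4.7, -9+4.7, 25.6+4.7] = [17.100,-4.300,30.300]
diag = √(20.5²+11.2²+21²) = √986.69 = 31.412

min=[-3.400,-15.500,9.300] max=[17.100,-4.300,30.300] diag=31.412


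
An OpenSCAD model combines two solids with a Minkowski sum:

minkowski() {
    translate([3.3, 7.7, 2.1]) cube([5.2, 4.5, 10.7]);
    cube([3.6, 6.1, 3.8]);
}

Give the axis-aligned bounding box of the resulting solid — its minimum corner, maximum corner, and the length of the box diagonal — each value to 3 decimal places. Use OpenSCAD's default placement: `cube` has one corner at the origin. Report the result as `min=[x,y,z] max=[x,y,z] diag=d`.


A = translate([3.3, 7.7, 2.1]) cube([5.2, 4.5, 10.7]) → bbox [3.3,7.7,2.1] .. [8.5,12.2,12.8]
B = cube([3.6, 6.1, 3.8]) → bbox [0,0,0] .. [3.6,6.1,3.8]
lo = A.lo+B.lo = [3.3+0, 7.7+0, 2.1+0] = [3.300,7.700,2.100]
hi = A.hi+B.hi = [8.5+3.6, 12.2+6.1, 12.8+3.8] = [12.100,18.300,16.600]
diag = √(8.8²+10.6²+14.5²) = √400.05 = 20.001

min=[3.300,7.700,2.100] max=[12.100,18.300,16.600] diag=20.001


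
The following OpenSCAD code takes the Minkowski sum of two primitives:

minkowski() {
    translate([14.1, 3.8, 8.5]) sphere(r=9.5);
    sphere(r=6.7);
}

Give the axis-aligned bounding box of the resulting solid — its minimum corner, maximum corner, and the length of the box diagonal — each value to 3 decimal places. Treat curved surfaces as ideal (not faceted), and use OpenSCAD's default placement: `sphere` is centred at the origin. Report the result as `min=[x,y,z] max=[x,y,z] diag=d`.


A = translate([14.1, 3.8, 8.5]) sphere(r=9.5) → bbox [4.6,-5.7,-1] .. [23.6,13.3,18]
B = sphere(r=6.7) → bbox [-6.7,-6.7,-6.7] .. [6.7,6.7,6.7]
lo = A.lo+B.lo = [4.6-6.7, -5.7-6.7, -1-6.7] = [-2.100,-12.400,-7.700]
hi = A.hi+B.hi = [23.6+6.7, 13.3+6.7, 18+6.7] = [30.300,20.000,24.700]
diag = √(32.4²+32.4²+32.4²) = √3149.28 = 56.118

min=[-2.100,-12.400,-7.700] max=[30.300,20.000,24.700] diag=56.118


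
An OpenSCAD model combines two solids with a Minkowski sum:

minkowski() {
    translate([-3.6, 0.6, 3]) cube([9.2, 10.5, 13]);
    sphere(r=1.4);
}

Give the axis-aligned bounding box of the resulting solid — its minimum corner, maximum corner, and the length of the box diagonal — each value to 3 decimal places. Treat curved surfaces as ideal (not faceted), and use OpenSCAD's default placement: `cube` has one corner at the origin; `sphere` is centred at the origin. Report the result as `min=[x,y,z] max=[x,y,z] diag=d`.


A = translate([-3.6, 0.6, 3]) cube([9.2, 10.5, 13]) → bbox [-3.6,0.6,3] .. [5.6,11.1,16]
B = sphere(r=1.4) → bbox [-1.4,-1.4,-1.4] .. [1.4,1.4,1.4]
lo = A.lo+B.lo = [-3.6-1.4, 0.6-1.4, 3-1.4] = [-5.000,-0.800,1.600]
hi = A.hi+B.hi = [5.6+1.4, 11.1+1.4, 16+1.4] = [7.000,12.500,17.400]
diag = √(12²+13.3²+15.8²) = √570.53 = 23.886

min=[-5.000,-0.800,1.600] max=[7.000,12.500,17.400] diag=23.886


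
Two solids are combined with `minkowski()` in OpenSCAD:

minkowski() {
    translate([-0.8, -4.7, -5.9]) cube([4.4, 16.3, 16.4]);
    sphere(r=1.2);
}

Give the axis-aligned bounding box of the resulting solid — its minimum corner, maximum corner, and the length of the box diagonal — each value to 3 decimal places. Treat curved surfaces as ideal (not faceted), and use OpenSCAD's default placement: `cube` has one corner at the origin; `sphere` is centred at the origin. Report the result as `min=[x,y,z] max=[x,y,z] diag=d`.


min=[-2.000,-5.900,-7.100] max=[4.800,12.800,11.700] diag=27.375

A = translate([-0.8, -4.7, -5.9]) cube([4.4, 16.3, 16.4]) → bbox [-0.8,-4.7,-5.9] .. [3.6,11.6,10.5]
B = sphere(r=1.2) → bbox [-1.2,-1.2,-1.2] .. [1.2,1.2,1.2]
lo = A.lo+B.lo = [-0.8-1.2, -4.7-1.2, -5.9-1.2] = [-2.000,-5.900,-7.100]
hi = A.hi+B.hi = [3.6+1.2, 11.6+1.2, 10.5+1.2] = [4.800,12.800,11.700]
diag = √(6.8²+18.7²+18.8²) = √749.37 = 27.375


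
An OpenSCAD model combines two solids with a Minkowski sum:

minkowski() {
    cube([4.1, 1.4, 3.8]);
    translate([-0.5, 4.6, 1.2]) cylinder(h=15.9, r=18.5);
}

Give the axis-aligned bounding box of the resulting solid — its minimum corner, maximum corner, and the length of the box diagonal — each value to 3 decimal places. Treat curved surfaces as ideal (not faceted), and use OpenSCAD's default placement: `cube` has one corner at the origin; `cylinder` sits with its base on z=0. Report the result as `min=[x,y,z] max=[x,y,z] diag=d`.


min=[-19.000,-13.900,1.200] max=[22.100,24.500,20.900] diag=59.597

A = translate([-0.5, 4.6, 1.2]) cylinder(h=15.9, r=18.5) → bbox [-19,-13.9,1.2] .. [18,23.1,17.1]
B = cube([4.1, 1.4, 3.8]) → bbox [0,0,0] .. [4.1,1.4,3.8]
lo = A.lo+B.lo = [-19+0, -13.9+0, 1.2+0] = [-19.000,-13.900,1.200]
hi = A.hi+B.hi = [18+4.1, 23.1+1.4, 17.1+3.8] = [22.100,24.500,20.900]
diag = √(41.1²+38.4²+19.7²) = √3551.86 = 59.597


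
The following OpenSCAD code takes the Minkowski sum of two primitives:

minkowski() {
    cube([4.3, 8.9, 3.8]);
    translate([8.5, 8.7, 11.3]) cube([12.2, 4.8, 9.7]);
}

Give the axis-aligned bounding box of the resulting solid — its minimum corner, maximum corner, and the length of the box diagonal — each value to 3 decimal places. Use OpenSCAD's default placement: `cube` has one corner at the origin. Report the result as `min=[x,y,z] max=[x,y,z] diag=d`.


min=[8.500,8.700,11.300] max=[25.000,22.400,24.800] diag=25.341

A = translate([8.5, 8.7, 11.3]) cube([12.2, 4.8, 9.7]) → bbox [8.5,8.7,11.3] .. [20.7,13.5,21]
B = cube([4.3, 8.9, 3.8]) → bbox [0,0,0] .. [4.3,8.9,3.8]
lo = A.lo+B.lo = [8.5+0, 8.7+0, 11.3+0] = [8.500,8.700,11.300]
hi = A.hi+B.hi = [20.7+4.3, 13.5+8.9, 21+3.8] = [25.000,22.400,24.800]
diag = √(16.5²+13.7²+13.5²) = √642.19 = 25.341


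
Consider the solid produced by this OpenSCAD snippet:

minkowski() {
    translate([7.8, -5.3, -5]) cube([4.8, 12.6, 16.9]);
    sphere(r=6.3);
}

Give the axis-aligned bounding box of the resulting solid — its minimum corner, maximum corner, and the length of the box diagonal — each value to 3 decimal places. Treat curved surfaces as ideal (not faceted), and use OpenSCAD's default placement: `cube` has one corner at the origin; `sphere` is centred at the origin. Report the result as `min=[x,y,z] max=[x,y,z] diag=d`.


A = translate([7.8, -5.3, -5]) cube([4.8, 12.6, 16.9]) → bbox [7.8,-5.3,-5] .. [12.6,7.3,11.9]
B = sphere(r=6.3) → bbox [-6.3,-6.3,-6.3] .. [6.3,6.3,6.3]
lo = A.lo+B.lo = [7.8-6.3, -5.3-6.3, -5-6.3] = [1.500,-11.600,-11.300]
hi = A.hi+B.hi = [12.6+6.3, 7.3+6.3, 11.9+6.3] = [18.900,13.600,18.200]
diag = √(17.4²+25.2²+29.5²) = √1808.05 = 42.521

min=[1.500,-11.600,-11.300] max=[18.900,13.600,18.200] diag=42.521


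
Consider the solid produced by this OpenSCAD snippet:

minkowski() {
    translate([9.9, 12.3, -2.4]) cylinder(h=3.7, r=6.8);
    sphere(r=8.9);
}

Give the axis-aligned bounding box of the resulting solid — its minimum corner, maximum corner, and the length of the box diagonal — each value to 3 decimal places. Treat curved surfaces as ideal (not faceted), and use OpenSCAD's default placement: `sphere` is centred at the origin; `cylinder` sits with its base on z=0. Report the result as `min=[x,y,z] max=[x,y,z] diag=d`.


A = translate([9.9, 12.3, -2.4]) cylinder(h=3.7, r=6.8) → bbox [3.1,5.5,-2.4] .. [16.7,19.1,1.3]
B = sphere(r=8.9) → bbox [-8.9,-8.9,-8.9] .. [8.9,8.9,8.9]
lo = A.lo+B.lo = [3.1-8.9, 5.5-8.9, -2.4-8.9] = [-5.800,-3.400,-11.300]
hi = A.hi+B.hi = [16.7+8.9, 19.1+8.9, 1.3+8.9] = [25.600,28.000,10.200]
diag = √(31.4²+31.4²+21.5²) = √2434.17 = 49.337

min=[-5.800,-3.400,-11.300] max=[25.600,28.000,10.200] diag=49.337


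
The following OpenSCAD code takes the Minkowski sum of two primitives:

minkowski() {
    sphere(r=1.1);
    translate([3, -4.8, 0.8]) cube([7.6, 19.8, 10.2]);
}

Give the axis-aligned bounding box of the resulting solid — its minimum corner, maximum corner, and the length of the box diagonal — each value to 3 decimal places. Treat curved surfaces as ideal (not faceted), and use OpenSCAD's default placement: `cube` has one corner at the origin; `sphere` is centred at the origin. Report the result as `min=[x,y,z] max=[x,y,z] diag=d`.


A = translate([3, -4.8, 0.8]) cube([7.6, 19.8, 10.2]) → bbox [3,-4.8,0.8] .. [10.6,15,11]
B = sphere(r=1.1) → bbox [-1.1,-1.1,-1.1] .. [1.1,1.1,1.1]
lo = A.lo+B.lo = [3-1.1, -4.8-1.1, 0.8-1.1] = [1.900,-5.900,-0.300]
hi = A.hi+B.hi = [10.6+1.1, 15+1.1, 11+1.1] = [11.700,16.100,12.100]
diag = √(9.8²+22²+12.4²) = √733.8 = 27.089

min=[1.900,-5.900,-0.300] max=[11.700,16.100,12.100] diag=27.089


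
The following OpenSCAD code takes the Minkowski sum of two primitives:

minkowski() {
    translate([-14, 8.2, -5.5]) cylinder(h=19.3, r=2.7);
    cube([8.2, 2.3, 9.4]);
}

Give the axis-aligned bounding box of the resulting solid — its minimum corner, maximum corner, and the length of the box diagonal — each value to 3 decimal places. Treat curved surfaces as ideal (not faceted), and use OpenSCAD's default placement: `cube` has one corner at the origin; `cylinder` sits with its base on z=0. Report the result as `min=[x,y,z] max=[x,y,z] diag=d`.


min=[-16.700,5.500,-5.500] max=[-3.100,13.200,23.200] diag=32.679

A = translate([-14, 8.2, -5.5]) cylinder(h=19.3, r=2.7) → bbox [-16.7,5.5,-5.5] .. [-11.3,10.9,13.8]
B = cube([8.2, 2.3, 9.4]) → bbox [0,0,0] .. [8.2,2.3,9.4]
lo = A.lo+B.lo = [-16.7+0, 5.5+0, -5.5+0] = [-16.700,5.500,-5.500]
hi = A.hi+B.hi = [-11.3+8.2, 10.9+2.3, 13.8+9.4] = [-3.100,13.200,23.200]
diag = √(13.6²+7.7²+28.7²) = √1067.94 = 32.679


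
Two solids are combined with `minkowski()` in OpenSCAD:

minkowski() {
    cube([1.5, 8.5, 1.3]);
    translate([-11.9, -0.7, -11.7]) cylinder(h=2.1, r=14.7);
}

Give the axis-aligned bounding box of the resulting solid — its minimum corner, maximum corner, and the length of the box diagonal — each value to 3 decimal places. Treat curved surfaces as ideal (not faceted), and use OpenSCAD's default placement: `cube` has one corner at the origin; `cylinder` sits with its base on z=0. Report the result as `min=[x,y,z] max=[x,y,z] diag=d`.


A = translate([-11.9, -0.7, -11.7]) cylinder(h=2.1, r=14.7) → bbox [-26.6,-15.4,-11.7] .. [2.8,14,-9.6]
B = cube([1.5, 8.5, 1.3]) → bbox [0,0,0] .. [1.5,8.5,1.3]
lo = A.lo+B.lo = [-26.6+0, -15.4+0, -11.7+0] = [-26.600,-15.400,-11.700]
hi = A.hi+B.hi = [2.8+1.5, 14+8.5, -9.6+1.3] = [4.300,22.500,-8.300]
diag = √(30.9²+37.9²+3.4²) = √2402.78 = 49.018

min=[-26.600,-15.400,-11.700] max=[4.300,22.500,-8.300] diag=49.018


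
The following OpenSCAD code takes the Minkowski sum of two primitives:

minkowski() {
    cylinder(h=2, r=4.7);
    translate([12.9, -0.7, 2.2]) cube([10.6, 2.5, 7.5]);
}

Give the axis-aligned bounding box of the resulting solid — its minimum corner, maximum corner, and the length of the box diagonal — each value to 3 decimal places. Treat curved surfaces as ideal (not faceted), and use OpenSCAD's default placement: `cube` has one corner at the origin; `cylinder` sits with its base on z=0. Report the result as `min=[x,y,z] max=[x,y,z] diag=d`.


A = translate([12.9, -0.7, 2.2]) cube([10.6, 2.5, 7.5]) → bbox [12.9,-0.7,2.2] .. [23.5,1.8,9.7]
B = cylinder(h=2, r=4.7) → bbox [-4.7,-4.7,0] .. [4.7,4.7,2]
lo = A.lo+B.lo = [12.9-4.7, -0.7-4.7, 2.2+0] = [8.200,-5.400,2.200]
hi = A.hi+B.hi = [23.5+4.7, 1.8+4.7, 9.7+2] = [28.200,6.500,11.700]
diag = √(20²+11.9²+9.5²) = √631.86 = 25.137

min=[8.200,-5.400,2.200] max=[28.200,6.500,11.700] diag=25.137


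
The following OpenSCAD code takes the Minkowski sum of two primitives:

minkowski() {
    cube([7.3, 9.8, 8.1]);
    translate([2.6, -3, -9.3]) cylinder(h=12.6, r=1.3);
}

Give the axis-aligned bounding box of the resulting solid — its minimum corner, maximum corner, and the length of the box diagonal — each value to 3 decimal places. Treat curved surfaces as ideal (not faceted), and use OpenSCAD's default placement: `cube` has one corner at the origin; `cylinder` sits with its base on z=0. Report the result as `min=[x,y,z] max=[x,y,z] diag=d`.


min=[1.300,-4.300,-9.300] max=[11.200,8.100,11.400] diag=26.082

A = translate([2.6, -3, -9.3]) cylinder(h=12.6, r=1.3) → bbox [1.3,-4.3,-9.3] .. [3.9,-1.7,3.3]
B = cube([7.3, 9.8, 8.1]) → bbox [0,0,0] .. [7.3,9.8,8.1]
lo = A.lo+B.lo = [1.3+0, -4.3+0, -9.3+0] = [1.300,-4.300,-9.300]
hi = A.hi+B.hi = [3.9+7.3, -1.7+9.8, 3.3+8.1] = [11.200,8.100,11.400]
diag = √(9.9²+12.4²+20.7²) = √680.26 = 26.082


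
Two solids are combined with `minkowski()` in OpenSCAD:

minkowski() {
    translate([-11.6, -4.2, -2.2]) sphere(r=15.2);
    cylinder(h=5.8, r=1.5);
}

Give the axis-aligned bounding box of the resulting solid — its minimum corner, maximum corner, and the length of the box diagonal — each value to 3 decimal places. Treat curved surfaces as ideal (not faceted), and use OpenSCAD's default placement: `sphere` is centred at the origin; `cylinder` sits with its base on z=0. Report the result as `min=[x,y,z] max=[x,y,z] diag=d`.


min=[-28.300,-20.900,-17.400] max=[5.100,12.500,18.800] diag=59.511

A = translate([-11.6, -4.2, -2.2]) sphere(r=15.2) → bbox [-26.8,-19.4,-17.4] .. [3.6,11,13]
B = cylinder(h=5.8, r=1.5) → bbox [-1.5,-1.5,0] .. [1.5,1.5,5.8]
lo = A.lo+B.lo = [-26.8-1.5, -19.4-1.5, -17.4+0] = [-28.300,-20.900,-17.400]
hi = A.hi+B.hi = [3.6+1.5, 11+1.5, 13+5.8] = [5.100,12.500,18.800]
diag = √(33.4²+33.4²+36.2²) = √3541.56 = 59.511


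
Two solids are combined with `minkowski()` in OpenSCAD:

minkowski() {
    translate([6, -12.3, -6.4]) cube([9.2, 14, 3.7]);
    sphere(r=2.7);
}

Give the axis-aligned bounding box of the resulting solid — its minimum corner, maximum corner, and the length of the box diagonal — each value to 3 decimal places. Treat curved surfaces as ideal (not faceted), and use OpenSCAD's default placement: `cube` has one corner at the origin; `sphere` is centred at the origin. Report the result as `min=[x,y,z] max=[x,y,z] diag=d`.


min=[3.300,-15.000,-9.100] max=[17.900,4.400,0.000] diag=25.929

A = translate([6, -12.3, -6.4]) cube([9.2, 14, 3.7]) → bbox [6,-12.3,-6.4] .. [15.2,1.7,-2.7]
B = sphere(r=2.7) → bbox [-2.7,-2.7,-2.7] .. [2.7,2.7,2.7]
lo = A.lo+B.lo = [6-2.7, -12.3-2.7, -6.4-2.7] = [3.300,-15.000,-9.100]
hi = A.hi+B.hi = [15.2+2.7, 1.7+2.7, -2.7+2.7] = [17.900,4.400,0.000]
diag = √(14.6²+19.4²+9.1²) = √672.33 = 25.929


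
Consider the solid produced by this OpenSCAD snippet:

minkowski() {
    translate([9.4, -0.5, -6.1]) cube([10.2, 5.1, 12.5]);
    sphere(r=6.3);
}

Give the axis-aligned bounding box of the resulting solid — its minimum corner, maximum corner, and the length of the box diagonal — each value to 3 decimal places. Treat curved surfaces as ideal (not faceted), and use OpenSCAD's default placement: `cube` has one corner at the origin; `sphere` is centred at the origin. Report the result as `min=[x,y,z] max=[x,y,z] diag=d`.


A = translate([9.4, -0.5, -6.1]) cube([10.2, 5.1, 12.5]) → bbox [9.4,-0.5,-6.1] .. [19.6,4.6,6.4]
B = sphere(r=6.3) → bbox [-6.3,-6.3,-6.3] .. [6.3,6.3,6.3]
lo = A.lo+B.lo = [9.4-6.3, -0.5-6.3, -6.1-6.3] = [3.100,-6.800,-12.400]
hi = A.hi+B.hi = [19.6+6.3, 4.6+6.3, 6.4+6.3] = [25.900,10.900,12.700]
diag = √(22.8²+17.7²+25.1²) = √1463.14 = 38.251

min=[3.100,-6.800,-12.400] max=[25.900,10.900,12.700] diag=38.251


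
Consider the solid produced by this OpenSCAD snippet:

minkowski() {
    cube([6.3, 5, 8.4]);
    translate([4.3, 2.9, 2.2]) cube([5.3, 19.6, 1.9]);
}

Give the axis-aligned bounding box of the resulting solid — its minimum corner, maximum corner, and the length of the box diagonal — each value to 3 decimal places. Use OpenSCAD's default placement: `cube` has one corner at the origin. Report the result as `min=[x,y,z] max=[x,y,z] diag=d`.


min=[4.300,2.900,2.200] max=[15.900,27.500,12.500] diag=29.083

A = translate([4.3, 2.9, 2.2]) cube([5.3, 19.6, 1.9]) → bbox [4.3,2.9,2.2] .. [9.6,22.5,4.1]
B = cube([6.3, 5, 8.4]) → bbox [0,0,0] .. [6.3,5,8.4]
lo = A.lo+B.lo = [4.3+0, 2.9+0, 2.2+0] = [4.300,2.900,2.200]
hi = A.hi+B.hi = [9.6+6.3, 22.5+5, 4.1+8.4] = [15.900,27.500,12.500]
diag = √(11.6²+24.6²+10.3²) = √845.81 = 29.083


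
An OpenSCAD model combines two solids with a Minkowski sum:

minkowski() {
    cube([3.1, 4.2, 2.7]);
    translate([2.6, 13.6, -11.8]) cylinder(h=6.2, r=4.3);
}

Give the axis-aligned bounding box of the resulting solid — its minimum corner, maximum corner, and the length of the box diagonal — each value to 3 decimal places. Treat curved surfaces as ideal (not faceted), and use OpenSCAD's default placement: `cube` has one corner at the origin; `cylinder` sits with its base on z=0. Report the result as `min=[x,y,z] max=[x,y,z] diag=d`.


min=[-1.700,9.300,-11.800] max=[10.000,22.100,-2.900] diag=19.492

A = translate([2.6, 13.6, -11.8]) cylinder(h=6.2, r=4.3) → bbox [-1.7,9.3,-11.8] .. [6.9,17.9,-5.6]
B = cube([3.1, 4.2, 2.7]) → bbox [0,0,0] .. [3.1,4.2,2.7]
lo = A.lo+B.lo = [-1.7+0, 9.3+0, -11.8+0] = [-1.700,9.300,-11.800]
hi = A.hi+B.hi = [6.9+3.1, 17.9+4.2, -5.6+2.7] = [10.000,22.100,-2.900]
diag = √(11.7²+12.8²+8.9²) = √379.94 = 19.492


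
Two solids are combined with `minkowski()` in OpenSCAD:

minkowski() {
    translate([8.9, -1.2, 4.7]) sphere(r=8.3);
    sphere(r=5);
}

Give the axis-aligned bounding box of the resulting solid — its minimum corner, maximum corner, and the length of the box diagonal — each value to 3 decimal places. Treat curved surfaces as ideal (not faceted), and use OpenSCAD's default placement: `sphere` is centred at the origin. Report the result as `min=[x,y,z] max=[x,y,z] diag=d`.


A = translate([8.9, -1.2, 4.7]) sphere(r=8.3) → bbox [0.6,-9.5,-3.6] .. [17.2,7.1,13]
B = sphere(r=5) → bbox [-5,-5,-5] .. [5,5,5]
lo = A.lo+B.lo = [0.6-5, -9.5-5, -3.6-5] = [-4.400,-14.500,-8.600]
hi = A.hi+B.hi = [17.2+5, 7.1+5, 13+5] = [22.200,12.100,18.000]
diag = √(26.6²+26.6²+26.6²) = √2122.68 = 46.073

min=[-4.400,-14.500,-8.600] max=[22.200,12.100,18.000] diag=46.073


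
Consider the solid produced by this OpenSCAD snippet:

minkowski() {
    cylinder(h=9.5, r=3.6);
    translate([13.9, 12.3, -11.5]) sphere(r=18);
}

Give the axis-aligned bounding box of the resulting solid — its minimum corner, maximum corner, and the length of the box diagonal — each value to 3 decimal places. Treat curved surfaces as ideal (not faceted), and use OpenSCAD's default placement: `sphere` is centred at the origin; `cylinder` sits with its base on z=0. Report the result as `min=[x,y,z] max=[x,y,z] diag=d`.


min=[-7.700,-9.300,-29.500] max=[35.500,33.900,16.000] diag=76.176

A = translate([13.9, 12.3, -11.5]) sphere(r=18) → bbox [-4.1,-5.7,-29.5] .. [31.9,30.3,6.5]
B = cylinder(h=9.5, r=3.6) → bbox [-3.6,-3.6,0] .. [3.6,3.6,9.5]
lo = A.lo+B.lo = [-4.1-3.6, -5.7-3.6, -29.5+0] = [-7.700,-9.300,-29.500]
hi = A.hi+B.hi = [31.9+3.6, 30.3+3.6, 6.5+9.5] = [35.500,33.900,16.000]
diag = √(43.2²+43.2²+45.5²) = √5802.73 = 76.176


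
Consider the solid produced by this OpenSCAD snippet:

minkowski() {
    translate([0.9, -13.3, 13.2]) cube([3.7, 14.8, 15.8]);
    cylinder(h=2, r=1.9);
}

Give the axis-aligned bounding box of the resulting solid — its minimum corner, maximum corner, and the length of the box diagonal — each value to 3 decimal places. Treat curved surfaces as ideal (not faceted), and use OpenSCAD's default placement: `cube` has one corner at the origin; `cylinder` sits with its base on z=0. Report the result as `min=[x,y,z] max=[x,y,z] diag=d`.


A = translate([0.9, -13.3, 13.2]) cube([3.7, 14.8, 15.8]) → bbox [0.9,-13.3,13.2] .. [4.6,1.5,29]
B = cylinder(h=2, r=1.9) → bbox [-1.9,-1.9,0] .. [1.9,1.9,2]
lo = A.lo+B.lo = [0.9-1.9, -13.3-1.9, 13.2+0] = [-1.000,-15.200,13.200]
hi = A.hi+B.hi = [4.6+1.9, 1.5+1.9, 29+2] = [6.500,3.400,31.000]
diag = √(7.5²+18.6²+17.8²) = √719.05 = 26.815

min=[-1.000,-15.200,13.200] max=[6.500,3.400,31.000] diag=26.815


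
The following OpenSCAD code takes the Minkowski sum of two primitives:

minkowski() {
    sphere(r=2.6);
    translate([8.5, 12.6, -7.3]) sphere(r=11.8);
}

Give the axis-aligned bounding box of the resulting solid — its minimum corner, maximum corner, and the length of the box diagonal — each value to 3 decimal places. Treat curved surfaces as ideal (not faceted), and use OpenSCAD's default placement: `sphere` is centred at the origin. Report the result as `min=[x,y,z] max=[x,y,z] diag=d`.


min=[-5.900,-1.800,-21.700] max=[22.900,27.000,7.100] diag=49.883

A = translate([8.5, 12.6, -7.3]) sphere(r=11.8) → bbox [-3.3,0.8,-19.1] .. [20.3,24.4,4.5]
B = sphere(r=2.6) → bbox [-2.6,-2.6,-2.6] .. [2.6,2.6,2.6]
lo = A.lo+B.lo = [-3.3-2.6, 0.8-2.6, -19.1-2.6] = [-5.900,-1.800,-21.700]
hi = A.hi+B.hi = [20.3+2.6, 24.4+2.6, 4.5+2.6] = [22.900,27.000,7.100]
diag = √(28.8²+28.8²+28.8²) = √2488.32 = 49.883


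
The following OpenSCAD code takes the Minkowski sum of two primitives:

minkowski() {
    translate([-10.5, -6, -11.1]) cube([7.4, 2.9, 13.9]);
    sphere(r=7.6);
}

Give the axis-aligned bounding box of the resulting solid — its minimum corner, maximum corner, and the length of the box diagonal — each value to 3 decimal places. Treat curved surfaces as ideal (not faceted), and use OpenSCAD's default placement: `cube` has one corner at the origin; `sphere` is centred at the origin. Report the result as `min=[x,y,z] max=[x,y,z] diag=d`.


A = translate([-10.5, -6, -11.1]) cube([7.4, 2.9, 13.9]) → bbox [-10.5,-6,-11.1] .. [-3.1,-3.1,2.8]
B = sphere(r=7.6) → bbox [-7.6,-7.6,-7.6] .. [7.6,7.6,7.6]
lo = A.lo+B.lo = [-10.5-7.6, -6-7.6, -11.1-7.6] = [-18.100,-13.600,-18.700]
hi = A.hi+B.hi = [-3.1+7.6, -3.1+7.6, 2.8+7.6] = [4.500,4.500,10.400]
diag = √(22.6²+18.1²+29.1²) = √1685.18 = 41.051

min=[-18.100,-13.600,-18.700] max=[4.500,4.500,10.400] diag=41.051


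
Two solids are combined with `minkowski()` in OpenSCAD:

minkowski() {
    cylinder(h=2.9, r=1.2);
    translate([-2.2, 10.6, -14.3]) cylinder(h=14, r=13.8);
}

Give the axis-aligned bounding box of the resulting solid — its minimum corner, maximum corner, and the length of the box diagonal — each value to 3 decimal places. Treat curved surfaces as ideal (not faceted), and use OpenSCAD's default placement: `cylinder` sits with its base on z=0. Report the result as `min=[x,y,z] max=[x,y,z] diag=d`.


min=[-17.200,-4.400,-14.300] max=[12.800,25.600,2.600] diag=45.668

A = translate([-2.2, 10.6, -14.3]) cylinder(h=14, r=13.8) → bbox [-16,-3.2,-14.3] .. [11.6,24.4,-0.3]
B = cylinder(h=2.9, r=1.2) → bbox [-1.2,-1.2,0] .. [1.2,1.2,2.9]
lo = A.lo+B.lo = [-16-1.2, -3.2-1.2, -14.3+0] = [-17.200,-4.400,-14.300]
hi = A.hi+B.hi = [11.6+1.2, 24.4+1.2, -0.3+2.9] = [12.800,25.600,2.600]
diag = √(30²+30²+16.9²) = √2085.61 = 45.668


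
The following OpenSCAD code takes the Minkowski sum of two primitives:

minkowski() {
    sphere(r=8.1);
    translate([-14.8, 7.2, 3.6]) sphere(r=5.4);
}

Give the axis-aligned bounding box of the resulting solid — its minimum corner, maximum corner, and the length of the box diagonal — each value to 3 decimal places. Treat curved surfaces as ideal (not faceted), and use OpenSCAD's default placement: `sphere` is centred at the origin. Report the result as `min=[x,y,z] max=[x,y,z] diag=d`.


A = translate([-14.8, 7.2, 3.6]) sphere(r=5.4) → bbox [-20.2,1.8,-1.8] .. [-9.4,12.6,9]
B = sphere(r=8.1) → bbox [-8.1,-8.1,-8.1] .. [8.1,8.1,8.1]
lo = A.lo+B.lo = [-20.2-8.1, 1.8-8.1, -1.8-8.1] = [-28.300,-6.300,-9.900]
hi = A.hi+B.hi = [-9.4+8.1, 12.6+8.1, 9+8.1] = [-1.300,20.700,17.100]
diag = √(27²+27²+27²) = √2187 = 46.765

min=[-28.300,-6.300,-9.900] max=[-1.300,20.700,17.100] diag=46.765


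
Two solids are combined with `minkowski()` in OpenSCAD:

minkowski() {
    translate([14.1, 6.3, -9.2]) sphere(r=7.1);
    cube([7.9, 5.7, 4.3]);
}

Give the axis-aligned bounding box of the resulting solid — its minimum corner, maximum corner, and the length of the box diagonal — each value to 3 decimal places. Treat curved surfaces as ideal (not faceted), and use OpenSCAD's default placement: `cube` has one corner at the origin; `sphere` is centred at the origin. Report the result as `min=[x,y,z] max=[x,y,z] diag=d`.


A = translate([14.1, 6.3, -9.2]) sphere(r=7.1) → bbox [7,-0.8,-16.3] .. [21.2,13.4,-2.1]
B = cube([7.9, 5.7, 4.3]) → bbox [0,0,0] .. [7.9,5.7,4.3]
lo = A.lo+B.lo = [7+0, -0.8+0, -16.3+0] = [7.000,-0.800,-16.300]
hi = A.hi+B.hi = [21.2+7.9, 13.4+5.7, -2.1+4.3] = [29.100,19.100,2.200]
diag = √(22.1²+19.9²+18.5²) = √1226.67 = 35.024

min=[7.000,-0.800,-16.300] max=[29.100,19.100,2.200] diag=35.024


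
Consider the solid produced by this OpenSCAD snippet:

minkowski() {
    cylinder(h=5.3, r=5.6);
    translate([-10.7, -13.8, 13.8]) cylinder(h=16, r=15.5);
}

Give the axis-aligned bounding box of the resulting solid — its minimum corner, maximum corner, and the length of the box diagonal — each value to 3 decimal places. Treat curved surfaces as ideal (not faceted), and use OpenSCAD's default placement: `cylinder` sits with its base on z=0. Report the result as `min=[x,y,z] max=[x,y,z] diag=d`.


A = translate([-10.7, -13.8, 13.8]) cylinder(h=16, r=15.5) → bbox [-26.2,-29.3,13.8] .. [4.8,1.7,29.8]
B = cylinder(h=5.3, r=5.6) → bbox [-5.6,-5.6,0] .. [5.6,5.6,5.3]
lo = A.lo+B.lo = [-26.2-5.6, -29.3-5.6, 13.8+0] = [-31.800,-34.900,13.800]
hi = A.hi+B.hi = [4.8+5.6, 1.7+5.6, 29.8+5.3] = [10.400,7.300,35.100]
diag = √(42.2²+42.2²+21.3²) = √4015.37 = 63.367

min=[-31.800,-34.900,13.800] max=[10.400,7.300,35.100] diag=63.367


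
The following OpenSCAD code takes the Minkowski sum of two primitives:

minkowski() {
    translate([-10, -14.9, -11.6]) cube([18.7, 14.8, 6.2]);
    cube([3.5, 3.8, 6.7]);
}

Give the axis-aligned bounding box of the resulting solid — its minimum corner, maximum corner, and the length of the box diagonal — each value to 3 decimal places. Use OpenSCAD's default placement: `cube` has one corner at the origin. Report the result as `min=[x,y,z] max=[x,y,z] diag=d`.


A = translate([-10, -14.9, -11.6]) cube([18.7, 14.8, 6.2]) → bbox [-10,-14.9,-11.6] .. [8.7,-0.1,-5.4]
B = cube([3.5, 3.8, 6.7]) → bbox [0,0,0] .. [3.5,3.8,6.7]
lo = A.lo+B.lo = [-10+0, -14.9+0, -11.6+0] = [-10.000,-14.900,-11.600]
hi = A.hi+B.hi = [8.7+3.5, -0.1+3.8, -5.4+6.7] = [12.200,3.700,1.300]
diag = √(22.2²+18.6²+12.9²) = √1005.21 = 31.705

min=[-10.000,-14.900,-11.600] max=[12.200,3.700,1.300] diag=31.705


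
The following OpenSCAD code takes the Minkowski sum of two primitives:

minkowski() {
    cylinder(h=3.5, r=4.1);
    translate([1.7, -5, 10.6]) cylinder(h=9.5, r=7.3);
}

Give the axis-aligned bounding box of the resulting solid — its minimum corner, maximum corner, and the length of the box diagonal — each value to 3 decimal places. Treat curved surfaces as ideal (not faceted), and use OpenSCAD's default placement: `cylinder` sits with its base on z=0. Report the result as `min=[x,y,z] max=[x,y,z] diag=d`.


min=[-9.700,-16.400,10.600] max=[13.100,6.400,23.600] diag=34.766

A = translate([1.7, -5, 10.6]) cylinder(h=9.5, r=7.3) → bbox [-5.6,-12.3,10.6] .. [9,2.3,20.1]
B = cylinder(h=3.5, r=4.1) → bbox [-4.1,-4.1,0] .. [4.1,4.1,3.5]
lo = A.lo+B.lo = [-5.6-4.1, -12.3-4.1, 10.6+0] = [-9.700,-16.400,10.600]
hi = A.hi+B.hi = [9+4.1, 2.3+4.1, 20.1+3.5] = [13.100,6.400,23.600]
diag = √(22.8²+22.8²+13²) = √1208.68 = 34.766


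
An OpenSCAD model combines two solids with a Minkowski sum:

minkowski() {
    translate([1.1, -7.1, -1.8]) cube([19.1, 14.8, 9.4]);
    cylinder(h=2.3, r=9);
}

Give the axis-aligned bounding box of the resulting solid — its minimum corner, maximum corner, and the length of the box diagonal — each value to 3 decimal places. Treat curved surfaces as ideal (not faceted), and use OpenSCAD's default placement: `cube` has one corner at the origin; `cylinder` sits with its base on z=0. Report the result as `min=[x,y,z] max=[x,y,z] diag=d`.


A = translate([1.1, -7.1, -1.8]) cube([19.1, 14.8, 9.4]) → bbox [1.1,-7.1,-1.8] .. [20.2,7.7,7.6]
B = cylinder(h=2.3, r=9) → bbox [-9,-9,0] .. [9,9,2.3]
lo = A.lo+B.lo = [1.1-9, -7.1-9, -1.8+0] = [-7.900,-16.100,-1.800]
hi = A.hi+B.hi = [20.2+9, 7.7+9, 7.6+2.3] = [29.200,16.700,9.900]
diag = √(37.1²+32.8²+11.7²) = √2589.14 = 50.884

min=[-7.900,-16.100,-1.800] max=[29.200,16.700,9.900] diag=50.884


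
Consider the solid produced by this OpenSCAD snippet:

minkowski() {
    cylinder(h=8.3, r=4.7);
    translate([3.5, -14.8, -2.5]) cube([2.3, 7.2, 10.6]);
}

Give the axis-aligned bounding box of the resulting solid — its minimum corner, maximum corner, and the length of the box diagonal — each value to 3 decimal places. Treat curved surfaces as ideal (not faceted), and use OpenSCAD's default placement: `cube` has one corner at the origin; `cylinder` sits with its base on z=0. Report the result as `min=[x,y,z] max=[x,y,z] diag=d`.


min=[-1.200,-19.500,-2.500] max=[10.500,-2.900,16.400] diag=27.743

A = translate([3.5, -14.8, -2.5]) cube([2.3, 7.2, 10.6]) → bbox [3.5,-14.8,-2.5] .. [5.8,-7.6,8.1]
B = cylinder(h=8.3, r=4.7) → bbox [-4.7,-4.7,0] .. [4.7,4.7,8.3]
lo = A.lo+B.lo = [3.5-4.7, -14.8-4.7, -2.5+0] = [-1.200,-19.500,-2.500]
hi = A.hi+B.hi = [5.8+4.7, -7.6+4.7, 8.1+8.3] = [10.500,-2.900,16.400]
diag = √(11.7²+16.6²+18.9²) = √769.66 = 27.743
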